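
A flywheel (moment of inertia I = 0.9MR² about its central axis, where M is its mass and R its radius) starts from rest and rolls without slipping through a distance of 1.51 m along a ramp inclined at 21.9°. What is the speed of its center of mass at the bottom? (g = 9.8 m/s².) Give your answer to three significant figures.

With I = 0.9MR², the ratio k = I/(MR²) is 0.9.
The rolling condition ω = v/R makes the rotational term ½I(v/R)² = ½kMv², so KE_total = ½(1+k)Mv² = (19/20)Mv².
The vertical drop is h = L sinθ = 1.51 × sin21.9° = 0.5632 m.
Energy conservation: Mgh = (19/20)Mv², so v = √(2gh/(1+k)) = √(2 × 9.8 × 0.5632 / 1.9) ≈ 2.41 m/s.

v ≈ 2.41 m/s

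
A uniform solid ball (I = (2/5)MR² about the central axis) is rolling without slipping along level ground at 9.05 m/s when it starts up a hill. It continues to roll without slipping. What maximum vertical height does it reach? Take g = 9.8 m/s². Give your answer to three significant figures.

h ≈ 5.85 m

For this body I = (2/5)MR², i.e. k = I/(MR²) = 0.4.
Rolling without slipping gives ω = v/R, so the total kinetic energy is ½Mv² + ½Iω² = ½(1+k)Mv² = (7/10)Mv².
At the top the kinetic energy is zero, so (7/10)Mv₀² = Mgh.
Thus h = (1+k)v₀²/(2g) = 1.4 × 9.05² / (2 × 9.8) ≈ 5.85 m.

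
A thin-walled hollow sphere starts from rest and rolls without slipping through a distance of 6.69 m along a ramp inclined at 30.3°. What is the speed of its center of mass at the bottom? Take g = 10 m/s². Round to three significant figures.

For this body I = (2/3)MR², i.e. k = I/(MR²) = 2/3.
Pure rolling means v = ωR; then KE = ½Mv² + ½I(v/R)² = ½(1+k)Mv² = (5/6)Mv².
The vertical drop is h = L sinθ = 6.69 × sin30.3° = 3.375 m.
Setting Mgh = (5/6)Mv² gives v = √(2gh/(1+k)) = √(2·10·3.375/1.667) ≈ 6.36 m/s.

v ≈ 6.36 m/s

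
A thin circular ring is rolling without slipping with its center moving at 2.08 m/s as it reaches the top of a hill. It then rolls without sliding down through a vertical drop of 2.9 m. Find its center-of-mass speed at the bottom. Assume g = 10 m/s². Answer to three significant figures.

v ≈ 5.77 m/s

For this body I = MR², i.e. k = I/(MR²) = 1.
Pure rolling means v = ωR; then KE = ½Mv² + ½I(v/R)² = ½(1+k)Mv² = Mv².
Conserving energy between top and bottom: Mv² = Mv₀² + Mgh, hence v² = v₀² + 2gh/(1+k).
v = √(2.08² + 2×10×2.9/2) = √33.33 ≈ 5.77 m/s.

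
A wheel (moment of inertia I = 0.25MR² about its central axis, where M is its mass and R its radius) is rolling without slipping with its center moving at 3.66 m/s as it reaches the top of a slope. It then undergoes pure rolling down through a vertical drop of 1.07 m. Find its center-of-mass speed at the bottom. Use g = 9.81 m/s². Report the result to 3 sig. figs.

The moment of inertia is 0.25MR², giving k ≡ I/(MR²) = 0.25.
Pure rolling means v = ωR; then KE = ½Mv² + ½I(v/R)² = ½(1+k)Mv² = (5/8)Mv².
Energy conservation: (5/8)Mv₀² + Mgh = (5/8)Mv², so v² = v₀² + 2gh/(1+k).
v = √(3.66² + 2×9.81×1.07/1.25) = √30.19 ≈ 5.49 m/s.

v ≈ 5.49 m/s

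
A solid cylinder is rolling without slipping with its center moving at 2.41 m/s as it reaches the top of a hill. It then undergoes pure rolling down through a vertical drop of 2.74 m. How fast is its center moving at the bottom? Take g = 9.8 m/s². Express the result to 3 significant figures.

v ≈ 6.45 m/s

With I = (1/2)MR², the ratio k = I/(MR²) is 0.5.
Pure rolling means v = ωR; then KE = ½Mv² + ½I(v/R)² = ½(1+k)Mv² = (3/4)Mv².
Conserving energy between top and bottom: (3/4)Mv² = (3/4)Mv₀² + Mgh, hence v² = v₀² + 2gh/(1+k).
v = √(2.41² + 2×9.8×2.74/1.5) = √41.61 ≈ 6.45 m/s.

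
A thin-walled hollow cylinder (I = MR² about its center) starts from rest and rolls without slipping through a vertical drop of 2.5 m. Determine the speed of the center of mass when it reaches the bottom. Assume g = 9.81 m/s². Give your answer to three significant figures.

Here I = MR², so the shape factor k = I/(MR²) = 1.
Rolling without slipping gives ω = v/R, so the total kinetic energy is ½Mv² + ½Iω² = ½(1+k)Mv² = Mv².
Energy conservation: Mgh = Mv², so v = √(2gh/(1+k)) = √(2 × 9.81 × 2.5 / 2) ≈ 4.95 m/s.

v ≈ 4.95 m/s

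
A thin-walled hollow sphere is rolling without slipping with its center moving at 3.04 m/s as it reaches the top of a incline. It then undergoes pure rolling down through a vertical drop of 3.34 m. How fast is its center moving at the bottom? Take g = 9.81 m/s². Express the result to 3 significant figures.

v ≈ 6.97 m/s

The moment of inertia is (2/3)MR², giving k ≡ I/(MR²) = 2/3.
Since it rolls without slipping, ω = v/R and KE = ½Mv² + ½Iω² = ½(1+k)Mv² = (5/6)Mv².
Conserving energy between top and bottom: (5/6)Mv² = (5/6)Mv₀² + Mgh, hence v² = v₀² + 2gh/(1+k).
v = √(3.04² + 2×9.81×3.34/1.667) = √48.56 ≈ 6.97 m/s.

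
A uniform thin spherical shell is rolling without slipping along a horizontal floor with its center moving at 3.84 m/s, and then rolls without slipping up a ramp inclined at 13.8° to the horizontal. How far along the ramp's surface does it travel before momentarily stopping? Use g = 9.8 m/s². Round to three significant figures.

d ≈ 5.26 m

With I = (2/3)MR², the ratio k = I/(MR²) is 2/3.
Since it rolls without slipping, ω = v/R and KE = ½Mv² + ½Iω² = ½(1+k)Mv² = (5/6)Mv².
Setting this equal to Mgh gives the vertical rise h = (1+k)v₀²/(2g) = 1.667×3.84²/(2×9.8) = 1.254 m.
The distance along the slope is d = h/sinθ = 1.254/sin13.8° ≈ 5.26 m.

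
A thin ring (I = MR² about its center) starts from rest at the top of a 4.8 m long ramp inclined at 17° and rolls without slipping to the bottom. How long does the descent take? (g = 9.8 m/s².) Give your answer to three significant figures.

t ≈ 2.59 s

Here I = MR², so the shape factor k = I/(MR²) = 1.
Newton's second law down the slope: Mg sinθ − f = Ma. The torque equation fR = Iα (with α = a/R) gives f = kMa.
Hence a = g sinθ/(1+k) = 9.8×sin17°/2 = 1.433 m/s².
With constant a from rest, t = √(2L/a) = √(2·4.8/1.433) ≈ 2.59 s.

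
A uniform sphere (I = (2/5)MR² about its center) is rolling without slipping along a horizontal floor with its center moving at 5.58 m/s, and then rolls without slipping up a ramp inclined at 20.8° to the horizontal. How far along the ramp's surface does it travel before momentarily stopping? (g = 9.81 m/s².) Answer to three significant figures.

d ≈ 6.26 m

Here I = (2/5)MR², so the shape factor k = I/(MR²) = 0.4.
The rolling condition ω = v/R makes the rotational term ½I(v/R)² = ½kMv², so KE_total = ½(1+k)Mv² = (7/10)Mv².
Setting this equal to Mgh gives the vertical rise h = (1+k)v₀²/(2g) = 1.4×5.58²/(2×9.81) = 2.222 m.
Along the incline, d = h/sinθ = 2.222/sin20.8° ≈ 6.26 m.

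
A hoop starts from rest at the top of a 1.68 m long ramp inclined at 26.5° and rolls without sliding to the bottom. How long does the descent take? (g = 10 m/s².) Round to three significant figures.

t ≈ 1.23 s

Here I = MR², so the shape factor k = I/(MR²) = 1.
Along the incline Mg sinθ − f = Ma, and torque about the center fR = Iα = kMR²(a/R) gives f = kMa.
Hence a = g sinθ/(1+k) = 10×sin26.5°/2 = 2.231 m/s².
Starting from rest, L = ½at², so t = √(2L/a) = √(2×1.68/2.231) ≈ 1.23 s.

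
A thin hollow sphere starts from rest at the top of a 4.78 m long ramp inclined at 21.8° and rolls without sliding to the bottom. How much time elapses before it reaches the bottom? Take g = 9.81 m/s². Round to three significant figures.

t ≈ 2.09 s

Here I = (2/3)MR², so the shape factor k = I/(MR²) = 2/3.
Along the incline Mg sinθ − f = Ma, and torque about the center fR = Iα = kMR²(a/R) gives f = kMa.
Hence a = g sinθ/(1+k) = 9.81×sin21.8°/1.667 = 2.186 m/s².
With constant a from rest, t = √(2L/a) = √(2·4.78/2.186) ≈ 2.09 s.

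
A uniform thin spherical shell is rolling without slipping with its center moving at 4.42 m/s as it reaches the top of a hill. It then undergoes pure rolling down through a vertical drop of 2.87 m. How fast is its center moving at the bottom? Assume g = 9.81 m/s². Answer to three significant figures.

v ≈ 7.30 m/s

For this body I = (2/3)MR², i.e. k = I/(MR²) = 2/3.
Since it rolls without slipping, ω = v/R and KE = ½Mv² + ½Iω² = ½(1+k)Mv² = (5/6)Mv².
Energy conservation: (5/6)Mv₀² + Mgh = (5/6)Mv², so v² = v₀² + 2gh/(1+k).
v = √(4.42² + 2×9.81×2.87/1.667) = √53.32 ≈ 7.30 m/s.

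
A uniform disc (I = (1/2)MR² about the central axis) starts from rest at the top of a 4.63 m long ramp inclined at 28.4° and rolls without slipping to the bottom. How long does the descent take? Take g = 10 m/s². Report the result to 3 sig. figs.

t ≈ 1.71 s

The moment of inertia is (1/2)MR², giving k ≡ I/(MR²) = 0.5.
Newton's second law down the slope: Mg sinθ − f = Ma. The torque equation fR = Iα (with α = a/R) gives f = kMa.
Hence a = g sinθ/(1+k) = 10×sin28.4°/1.5 = 3.171 m/s².
Starting from rest, L = ½at², so t = √(2L/a) = √(2×4.63/3.171) ≈ 1.71 s.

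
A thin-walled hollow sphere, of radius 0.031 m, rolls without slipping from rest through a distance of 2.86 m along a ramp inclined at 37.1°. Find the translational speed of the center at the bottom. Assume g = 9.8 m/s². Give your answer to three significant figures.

v ≈ 4.50 m/s

The moment of inertia is (2/3)MR², giving k ≡ I/(MR²) = 2/3.
The rolling condition ω = v/R makes the rotational term ½I(v/R)² = ½kMv², so KE_total = ½(1+k)Mv² = (5/6)Mv².
The vertical drop is h = L sinθ = 2.86 × sin37.1° = 1.725 m.
Energy conservation: Mgh = (5/6)Mv², so v = √(2gh/(1+k)) = √(2 × 9.8 × 1.725 / 1.667) ≈ 4.50 m/s.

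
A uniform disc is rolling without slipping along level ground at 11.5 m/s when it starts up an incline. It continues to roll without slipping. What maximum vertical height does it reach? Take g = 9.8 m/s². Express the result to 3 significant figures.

h ≈ 10.1 m

For this body I = (1/2)MR², i.e. k = I/(MR²) = 0.5.
Pure rolling means v = ωR; then KE = ½Mv² + ½I(v/R)² = ½(1+k)Mv² = (3/4)Mv².
All of this converts to potential energy at the highest point: (3/4)Mv₀² = Mgh.
Thus h = (1+k)v₀²/(2g) = 1.5 × 11.5² / (2 × 9.8) ≈ 10.1 m.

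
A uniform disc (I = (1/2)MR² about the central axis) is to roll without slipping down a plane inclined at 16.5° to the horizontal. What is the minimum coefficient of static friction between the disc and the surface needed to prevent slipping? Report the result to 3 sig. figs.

μ_min ≈ 0.0987

Here I = (1/2)MR², so the shape factor k = I/(MR²) = 0.5.
Newton's second law down the slope: Mg sinθ − f = Ma. The torque equation fR = Iα (with α = a/R) gives f = kMa.
These give a = g sinθ/(1+k) and the required friction f = kMg sinθ/(1+k).
With N = Mg cosθ, the no-slip condition f ≤ μN gives μ_min = f/N = k tanθ/(1+k).
μ_min = 0.5 × tan16.5° / 1.5 ≈ 0.0987.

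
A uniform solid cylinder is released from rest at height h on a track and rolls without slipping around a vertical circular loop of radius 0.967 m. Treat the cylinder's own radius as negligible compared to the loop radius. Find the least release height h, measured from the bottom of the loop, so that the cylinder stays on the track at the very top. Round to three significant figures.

For this body I = (1/2)MR², i.e. k = I/(MR²) = 0.5.
At the top of the loop, the minimum-contact condition is Mg = Mv_top²/r, so v_top² = gr.
With ω = v/R, the kinetic energy at speed v is ½(1+k)Mv² = (3/4)Mv².
Energy conservation from release (height h) to the top (height 2r): Mgh = Mg(2r) + (3/4)M·gr.
Thus h_min = 2r + (1+k)r/2 = r(2 + 1.5/2) = 0.967 × 2.75 ≈ 2.66 m.

h_min ≈ 2.66 m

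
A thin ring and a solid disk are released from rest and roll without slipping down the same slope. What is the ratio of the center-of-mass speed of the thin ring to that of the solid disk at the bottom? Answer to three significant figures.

Each satisfies Mgh = ½(1+k)Mv² with k = I/(MR²), so v ∝ 1/√(1+k).
For the thin ring k = 1; for the solid disk k = 0.5.
v₁/v₂ = √((1+k₂)/(1+k₁)) = √(1.5/2) ≈ 0.866.

v_ratio ≈ 0.866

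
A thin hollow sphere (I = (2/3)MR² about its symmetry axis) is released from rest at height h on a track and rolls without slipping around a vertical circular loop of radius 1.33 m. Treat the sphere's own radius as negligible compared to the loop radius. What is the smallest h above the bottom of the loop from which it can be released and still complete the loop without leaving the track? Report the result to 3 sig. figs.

With I = (2/3)MR², the ratio k = I/(MR²) is 2/3.
At the top of the loop, the minimum-contact condition is Mg = Mv_top²/r, so v_top² = gr.
With ω = v/R, the kinetic energy at speed v is ½(1+k)Mv² = (5/6)Mv².
Energy conservation from release (height h) to the top (height 2r): Mgh = Mg(2r) + (5/6)M·gr.
Thus h_min = 2r + (1+k)r/2 = r(2 + 1.667/2) = 1.33 × 2.833 ≈ 3.77 m.

h_min ≈ 3.77 m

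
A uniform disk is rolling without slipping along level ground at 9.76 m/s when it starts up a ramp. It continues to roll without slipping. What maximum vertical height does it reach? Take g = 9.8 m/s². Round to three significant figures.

Here I = (1/2)MR², so the shape factor k = I/(MR²) = 0.5.
Rolling without slipping gives ω = v/R, so the total kinetic energy is ½Mv² + ½Iω² = ½(1+k)Mv² = (3/4)Mv².
At the top the kinetic energy is zero, so (3/4)Mv₀² = Mgh.
Thus h = (1+k)v₀²/(2g) = 1.5 × 9.76² / (2 × 9.8) ≈ 7.29 m.

h ≈ 7.29 m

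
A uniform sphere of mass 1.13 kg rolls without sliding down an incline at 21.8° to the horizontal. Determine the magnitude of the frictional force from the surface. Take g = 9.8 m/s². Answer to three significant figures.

Here I = (2/5)MR², so the shape factor k = I/(MR²) = 0.4.
Translational: Mg sinθ − f = Ma. Rotational about the CM: fR = Iα = kMRa, so f = kMa.
Combining, a = g sinθ/(1+k) and f = kMa = kMg sinθ/(1+k).
f = 0.4 × 1.13 × 9.8 × sin21.8° / 1.4 ≈ 1.18 N.

f ≈ 1.18 N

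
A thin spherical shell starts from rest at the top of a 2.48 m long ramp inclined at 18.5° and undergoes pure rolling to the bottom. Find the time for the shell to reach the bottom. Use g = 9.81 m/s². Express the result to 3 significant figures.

t ≈ 1.63 s

For this body I = (2/3)MR², i.e. k = I/(MR²) = 2/3.
Translational: Mg sinθ − f = Ma. Rotational about the CM: fR = Iα = kMRa, so f = kMa.
Hence a = g sinθ/(1+k) = 9.81×sin18.5°/1.667 = 1.868 m/s².
With constant a from rest, t = √(2L/a) = √(2·2.48/1.868) ≈ 1.63 s.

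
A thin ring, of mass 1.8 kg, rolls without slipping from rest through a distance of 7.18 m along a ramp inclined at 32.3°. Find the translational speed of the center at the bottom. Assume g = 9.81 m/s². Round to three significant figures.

v ≈ 6.13 m/s

With I = MR², the ratio k = I/(MR²) is 1.
The rolling condition ω = v/R makes the rotational term ½I(v/R)² = ½kMv², so KE_total = ½(1+k)Mv² = Mv².
The vertical drop is h = L sinθ = 7.18 × sin32.3° = 3.837 m.
Setting Mgh = Mv² gives v = √(2gh/(1+k)) = √(2·9.81·3.837/2) ≈ 6.13 m/s.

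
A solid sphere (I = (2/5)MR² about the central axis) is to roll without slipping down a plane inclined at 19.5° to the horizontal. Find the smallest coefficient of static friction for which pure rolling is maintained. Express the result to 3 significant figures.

μ_min ≈ 0.101

Here I = (2/5)MR², so the shape factor k = I/(MR²) = 0.4.
Newton's second law down the slope: Mg sinθ − f = Ma. The torque equation fR = Iα (with α = a/R) gives f = kMa.
These give a = g sinθ/(1+k) and the required friction f = kMg sinθ/(1+k).
The normal force is N = Mg cosθ, so μ_min = f/N = k tanθ/(1+k).
μ_min = 0.4 × tan19.5° / 1.4 ≈ 0.101.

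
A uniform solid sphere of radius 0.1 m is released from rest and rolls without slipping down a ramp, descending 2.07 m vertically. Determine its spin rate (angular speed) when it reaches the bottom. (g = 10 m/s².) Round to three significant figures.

For this body I = (2/5)MR², i.e. k = I/(MR²) = 0.4.
The rolling condition ω = v/R makes the rotational term ½I(v/R)² = ½kMv², so KE_total = ½(1+k)Mv² = (7/10)Mv².
Energy conservation Mgh = ½(1+k)Mv² gives v = √(2gh/(1+k)) = √(2 × 10 × 2.07 / 1.4) = 5.438 m/s.
Then ω = v/R = 5.438 / 0.1 ≈ 54.4 rad/s.

ω ≈ 54.4 rad/s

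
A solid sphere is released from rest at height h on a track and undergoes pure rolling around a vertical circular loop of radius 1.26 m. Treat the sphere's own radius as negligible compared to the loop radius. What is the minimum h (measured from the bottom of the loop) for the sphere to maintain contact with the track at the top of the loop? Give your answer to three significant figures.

For this body I = (2/5)MR², i.e. k = I/(MR²) = 0.4.
At the top, contact is just lost when gravity alone supplies the centripetal force: Mg = Mv_top²/r, i.e. v_top² = gr.
With ω = v/R, the kinetic energy at speed v is ½(1+k)Mv² = (7/10)Mv².
Energy conservation from release (height h) to the top (height 2r): Mgh = Mg(2r) + (7/10)M·gr.
Thus h_min = 2r + (1+k)r/2 = r(2 + 1.4/2) = 1.26 × 2.7 ≈ 3.40 m.

h_min ≈ 3.40 m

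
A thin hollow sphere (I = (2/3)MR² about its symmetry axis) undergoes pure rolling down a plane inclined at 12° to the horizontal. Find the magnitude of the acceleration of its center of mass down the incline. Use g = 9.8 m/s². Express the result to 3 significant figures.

a ≈ 1.22 m/s²

Here I = (2/3)MR², so the shape factor k = I/(MR²) = 2/3.
Along the incline Mg sinθ − f = Ma, and torque about the center fR = Iα = kMR²(a/R) gives f = kMa.
Eliminating f: Mg sinθ = (1+k)Ma, so a = g sinθ/(1+k) = 9.8 × sin12° / 1.667 ≈ 1.22 m/s².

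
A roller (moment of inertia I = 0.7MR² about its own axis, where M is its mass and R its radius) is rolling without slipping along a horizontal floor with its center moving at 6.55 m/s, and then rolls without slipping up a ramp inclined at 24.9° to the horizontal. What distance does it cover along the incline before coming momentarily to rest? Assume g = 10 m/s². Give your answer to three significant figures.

d ≈ 8.66 m

With I = 0.7MR², the ratio k = I/(MR²) is 0.7.
Since it rolls without slipping, ω = v/R and KE = ½Mv² + ½Iω² = ½(1+k)Mv² = (17/20)Mv².
Setting this equal to Mgh gives the vertical rise h = (1+k)v₀²/(2g) = 1.7×6.55²/(2×10) = 3.647 m.
The distance along the slope is d = h/sinθ = 3.647/sin24.9° ≈ 8.66 m.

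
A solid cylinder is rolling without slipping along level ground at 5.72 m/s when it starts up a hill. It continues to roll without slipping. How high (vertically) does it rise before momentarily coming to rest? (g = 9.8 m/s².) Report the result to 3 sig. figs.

For this body I = (1/2)MR², i.e. k = I/(MR²) = 0.5.
Pure rolling means v = ωR; then KE = ½Mv² + ½I(v/R)² = ½(1+k)Mv² = (3/4)Mv².
All of this converts to potential energy at the highest point: (3/4)Mv₀² = Mgh.
Thus h = (1+k)v₀²/(2g) = 1.5 × 5.72² / (2 × 9.8) ≈ 2.50 m.

h ≈ 2.50 m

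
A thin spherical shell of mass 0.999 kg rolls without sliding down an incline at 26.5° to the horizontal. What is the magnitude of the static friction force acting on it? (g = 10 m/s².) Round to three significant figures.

The moment of inertia is (2/3)MR², giving k ≡ I/(MR²) = 2/3.
Along the incline Mg sinθ − f = Ma, and torque about the center fR = Iα = kMR²(a/R) gives f = kMa.
Combining, a = g sinθ/(1+k) and f = kMa = kMg sinθ/(1+k).
f = (2/3) × 0.999 × 10 × sin26.5° / 1.667 ≈ 1.78 N.

f ≈ 1.78 N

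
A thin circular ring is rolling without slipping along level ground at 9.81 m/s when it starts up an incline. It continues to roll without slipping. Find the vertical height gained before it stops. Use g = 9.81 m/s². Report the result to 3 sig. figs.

For this body I = MR², i.e. k = I/(MR²) = 1.
Pure rolling means v = ωR; then KE = ½Mv² + ½I(v/R)² = ½(1+k)Mv² = Mv².
All of this converts to potential energy at the highest point: Mv₀² = Mgh.
Thus h = (1+k)v₀²/(2g) = 2 × 9.81² / (2 × 9.81) ≈ 9.81 m.

h ≈ 9.81 m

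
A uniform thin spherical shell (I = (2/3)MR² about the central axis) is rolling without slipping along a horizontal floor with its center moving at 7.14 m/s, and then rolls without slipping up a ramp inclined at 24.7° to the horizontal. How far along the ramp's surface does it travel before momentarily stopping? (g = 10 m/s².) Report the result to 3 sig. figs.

d ≈ 10.2 m

Here I = (2/3)MR², so the shape factor k = I/(MR²) = 2/3.
Since it rolls without slipping, ω = v/R and KE = ½Mv² + ½Iω² = ½(1+k)Mv² = (5/6)Mv².
Setting this equal to Mgh gives the vertical rise h = (1+k)v₀²/(2g) = 1.667×7.14²/(2×10) = 4.248 m.
Along the incline, d = h/sinθ = 4.248/sin24.7° ≈ 10.2 m.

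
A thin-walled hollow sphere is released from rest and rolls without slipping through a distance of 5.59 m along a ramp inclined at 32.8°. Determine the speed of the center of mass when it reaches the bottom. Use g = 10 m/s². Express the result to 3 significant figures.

With I = (2/3)MR², the ratio k = I/(MR²) is 2/3.
The rolling condition ω = v/R makes the rotational term ½I(v/R)² = ½kMv², so KE_total = ½(1+k)Mv² = (5/6)Mv².
The vertical drop is h = L sinθ = 5.59 × sin32.8° = 3.028 m.
Energy conservation: Mgh = (5/6)Mv², so v = √(2gh/(1+k)) = √(2 × 10 × 3.028 / 1.667) ≈ 6.03 m/s.

v ≈ 6.03 m/s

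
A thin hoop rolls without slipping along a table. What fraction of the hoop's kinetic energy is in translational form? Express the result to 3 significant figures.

For this body I = MR², i.e. k = I/(MR²) = 1.
With ω = v/R, KE_trans = ½Mv² and KE_rot = ½Iω² = ½kMv², so KE_total = ½(1+k)Mv².
The translational fraction is therefore 1/(1+k) = 1/2 ≈ 0.500.

fraction ≈ 0.500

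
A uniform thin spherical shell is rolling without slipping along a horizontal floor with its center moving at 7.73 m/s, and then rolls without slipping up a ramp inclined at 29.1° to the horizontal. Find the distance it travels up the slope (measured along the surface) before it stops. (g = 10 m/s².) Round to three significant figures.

d ≈ 10.2 m

With I = (2/3)MR², the ratio k = I/(MR²) is 2/3.
Since it rolls without slipping, ω = v/R and KE = ½Mv² + ½Iω² = ½(1+k)Mv² = (5/6)Mv².
Setting this equal to Mgh gives the vertical rise h = (1+k)v₀²/(2g) = 1.667×7.73²/(2×10) = 4.979 m.
Along the incline, d = h/sinθ = 4.979/sin29.1° ≈ 10.2 m.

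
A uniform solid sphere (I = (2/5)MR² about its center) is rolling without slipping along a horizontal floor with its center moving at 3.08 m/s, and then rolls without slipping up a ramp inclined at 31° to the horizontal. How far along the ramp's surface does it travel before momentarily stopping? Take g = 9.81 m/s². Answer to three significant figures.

d ≈ 1.31 m

For this body I = (2/5)MR², i.e. k = I/(MR²) = 0.4.
Pure rolling means v = ωR; then KE = ½Mv² + ½I(v/R)² = ½(1+k)Mv² = (7/10)Mv².
Setting this equal to Mgh gives the vertical rise h = (1+k)v₀²/(2g) = 1.4×3.08²/(2×9.81) = 0.6769 m.
The distance along the slope is d = h/sinθ = 0.6769/sin31° ≈ 1.31 m.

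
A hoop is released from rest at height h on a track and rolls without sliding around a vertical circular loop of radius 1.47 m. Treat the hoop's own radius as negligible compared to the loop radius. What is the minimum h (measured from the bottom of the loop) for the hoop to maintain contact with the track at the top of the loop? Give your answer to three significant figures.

For this body I = MR², i.e. k = I/(MR²) = 1.
At the top of the loop, the minimum-contact condition is Mg = Mv_top²/r, so v_top² = gr.
With ω = v/R, the kinetic energy at speed v is ½(1+k)Mv² = Mv².
Energy conservation from release (height h) to the top (height 2r): Mgh = Mg(2r) + M·gr.
Thus h_min = 2r + (1+k)r/2 = r(2 + 2/2) = 1.47 × 3 ≈ 4.41 m.

h_min ≈ 4.41 m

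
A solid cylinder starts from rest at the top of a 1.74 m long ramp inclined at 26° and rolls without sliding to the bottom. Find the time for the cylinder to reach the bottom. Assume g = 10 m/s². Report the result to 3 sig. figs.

For this body I = (1/2)MR², i.e. k = I/(MR²) = 0.5.
Translational: Mg sinθ − f = Ma. Rotational about the CM: fR = Iα = kMRa, so f = kMa.
Hence a = g sinθ/(1+k) = 10×sin26°/1.5 = 2.922 m/s².
Starting from rest, L = ½at², so t = √(2L/a) = √(2×1.74/2.922) ≈ 1.09 s.

t ≈ 1.09 s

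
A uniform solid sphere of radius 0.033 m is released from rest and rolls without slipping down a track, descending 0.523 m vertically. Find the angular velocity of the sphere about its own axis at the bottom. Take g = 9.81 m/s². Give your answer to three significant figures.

The moment of inertia is (2/5)MR², giving k ≡ I/(MR²) = 0.4.
Since it rolls without slipping, ω = v/R and KE = ½Mv² + ½Iω² = ½(1+k)Mv² = (7/10)Mv².
Energy conservation Mgh = ½(1+k)Mv² gives v = √(2gh/(1+k)) = √(2 × 9.81 × 0.523 / 1.4) = 2.707 m/s.
Then ω = v/R = 2.707 / 0.033 ≈ 82.0 rad/s.

ω ≈ 82.0 rad/s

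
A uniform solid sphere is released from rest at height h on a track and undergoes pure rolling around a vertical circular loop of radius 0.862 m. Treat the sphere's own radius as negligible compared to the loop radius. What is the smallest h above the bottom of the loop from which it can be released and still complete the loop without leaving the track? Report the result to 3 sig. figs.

With I = (2/5)MR², the ratio k = I/(MR²) is 0.4.
At the top of the loop, the minimum-contact condition is Mg = Mv_top²/r, so v_top² = gr.
With ω = v/R, the kinetic energy at speed v is ½(1+k)Mv² = (7/10)Mv².
Energy conservation from release (height h) to the top (height 2r): Mgh = Mg(2r) + (7/10)M·gr.
Thus h_min = 2r + (1+k)r/2 = r(2 + 1.4/2) = 0.862 × 2.7 ≈ 2.33 m.

h_min ≈ 2.33 m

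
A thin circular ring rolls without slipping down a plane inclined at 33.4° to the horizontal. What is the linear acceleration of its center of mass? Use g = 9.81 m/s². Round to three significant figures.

For this body I = MR², i.e. k = I/(MR²) = 1.
Newton's second law down the slope: Mg sinθ − f = Ma. The torque equation fR = Iα (with α = a/R) gives f = kMa.
Eliminating f: Mg sinθ = (1+k)Ma, so a = g sinθ/(1+k) = 9.81 × sin33.4° / 2 ≈ 2.70 m/s².

a ≈ 2.70 m/s²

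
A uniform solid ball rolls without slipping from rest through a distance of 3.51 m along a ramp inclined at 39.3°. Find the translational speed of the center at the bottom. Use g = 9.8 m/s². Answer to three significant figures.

Here I = (2/5)MR², so the shape factor k = I/(MR²) = 0.4.
Pure rolling means v = ωR; then KE = ½Mv² + ½I(v/R)² = ½(1+k)Mv² = (7/10)Mv².
The vertical drop is h = L sinθ = 3.51 × sin39.3° = 2.223 m.
Energy conservation: Mgh = (7/10)Mv², so v = √(2gh/(1+k)) = √(2 × 9.8 × 2.223 / 1.4) ≈ 5.58 m/s.

v ≈ 5.58 m/s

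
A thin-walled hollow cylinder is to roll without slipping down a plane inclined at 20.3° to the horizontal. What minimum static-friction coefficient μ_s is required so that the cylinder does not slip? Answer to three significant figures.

For this body I = MR², i.e. k = I/(MR²) = 1.
Translational: Mg sinθ − f = Ma. Rotational about the CM: fR = Iα = kMRa, so f = kMa.
These give a = g sinθ/(1+k) and the required friction f = kMg sinθ/(1+k).
With N = Mg cosθ, the no-slip condition f ≤ μN gives μ_min = f/N = k tanθ/(1+k).
μ_min = 1 × tan20.3° / 2 ≈ 0.185.

μ_min ≈ 0.185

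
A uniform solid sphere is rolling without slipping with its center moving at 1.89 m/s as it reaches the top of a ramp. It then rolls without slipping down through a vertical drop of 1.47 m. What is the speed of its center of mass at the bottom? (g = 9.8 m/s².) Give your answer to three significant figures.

v ≈ 4.91 m/s

The moment of inertia is (2/5)MR², giving k ≡ I/(MR²) = 0.4.
The rolling condition ω = v/R makes the rotational term ½I(v/R)² = ½kMv², so KE_total = ½(1+k)Mv² = (7/10)Mv².
Energy conservation: (7/10)Mv₀² + Mgh = (7/10)Mv², so v² = v₀² + 2gh/(1+k).
v = √(1.89² + 2×9.8×1.47/1.4) = √24.15 ≈ 4.91 m/s.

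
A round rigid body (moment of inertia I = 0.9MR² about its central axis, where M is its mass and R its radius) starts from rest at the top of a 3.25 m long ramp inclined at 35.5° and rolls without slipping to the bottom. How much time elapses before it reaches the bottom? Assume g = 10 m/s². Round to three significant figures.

t ≈ 1.46 s

The moment of inertia is 0.9MR², giving k ≡ I/(MR²) = 0.9.
Along the incline Mg sinθ − f = Ma, and torque about the center fR = Iα = kMR²(a/R) gives f = kMa.
Hence a = g sinθ/(1+k) = 10×sin35.5°/1.9 = 3.056 m/s².
With constant a from rest, t = √(2L/a) = √(2·3.25/3.056) ≈ 1.46 s.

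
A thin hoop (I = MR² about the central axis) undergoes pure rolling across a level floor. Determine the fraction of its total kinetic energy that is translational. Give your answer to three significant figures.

The moment of inertia is MR², giving k ≡ I/(MR²) = 1.
Since ω = v/R, the translational part is ½Mv² and the rotational part is ½I(v/R)² = ½kMv²; the total is ½(1+k)Mv².
The translational fraction is therefore 1/(1+k) = 1/2 ≈ 0.500.

fraction ≈ 0.500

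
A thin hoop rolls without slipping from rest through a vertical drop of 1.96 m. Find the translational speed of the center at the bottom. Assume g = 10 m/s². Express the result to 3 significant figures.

v ≈ 4.43 m/s

For this body I = MR², i.e. k = I/(MR²) = 1.
The rolling condition ω = v/R makes the rotational term ½I(v/R)² = ½kMv², so KE_total = ½(1+k)Mv² = Mv².
Energy conservation: Mgh = Mv², so v = √(2gh/(1+k)) = √(2 × 10 × 1.96 / 2) ≈ 4.43 m/s.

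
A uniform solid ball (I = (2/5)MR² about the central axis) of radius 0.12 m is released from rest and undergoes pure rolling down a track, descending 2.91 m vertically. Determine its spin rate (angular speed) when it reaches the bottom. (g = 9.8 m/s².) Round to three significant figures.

ω ≈ 53.2 rad/s

Here I = (2/5)MR², so the shape factor k = I/(MR²) = 0.4.
The rolling condition ω = v/R makes the rotational term ½I(v/R)² = ½kMv², so KE_total = ½(1+k)Mv² = (7/10)Mv².
Energy conservation Mgh = ½(1+k)Mv² gives v = √(2gh/(1+k)) = √(2 × 9.8 × 2.91 / 1.4) = 6.383 m/s.
The angular speed follows from ω = v/R = 6.383/0.12 ≈ 53.2 rad/s.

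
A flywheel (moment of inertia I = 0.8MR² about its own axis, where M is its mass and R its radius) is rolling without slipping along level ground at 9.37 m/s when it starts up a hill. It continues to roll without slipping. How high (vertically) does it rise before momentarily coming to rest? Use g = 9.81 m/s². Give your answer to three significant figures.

h ≈ 8.05 m

Here I = 0.8MR², so the shape factor k = I/(MR²) = 0.8.
The rolling condition ω = v/R makes the rotational term ½I(v/R)² = ½kMv², so KE_total = ½(1+k)Mv² = (9/10)Mv².
All of this converts to potential energy at the highest point: (9/10)Mv₀² = Mgh.
Thus h = (1+k)v₀²/(2g) = 1.8 × 9.37² / (2 × 9.81) ≈ 8.05 m.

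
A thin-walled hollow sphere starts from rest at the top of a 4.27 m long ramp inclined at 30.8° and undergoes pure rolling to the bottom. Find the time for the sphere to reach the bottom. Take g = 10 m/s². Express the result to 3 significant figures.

t ≈ 1.67 s

For this body I = (2/3)MR², i.e. k = I/(MR²) = 2/3.
Translational: Mg sinθ − f = Ma. Rotational about the CM: fR = Iα = kMRa, so f = kMa.
Hence a = g sinθ/(1+k) = 10×sin30.8°/1.667 = 3.072 m/s².
Starting from rest, L = ½at², so t = √(2L/a) = √(2×4.27/3.072) ≈ 1.67 s.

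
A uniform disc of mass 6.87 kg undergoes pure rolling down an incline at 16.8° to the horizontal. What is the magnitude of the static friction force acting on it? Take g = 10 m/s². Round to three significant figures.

f ≈ 6.62 N

Here I = (1/2)MR², so the shape factor k = I/(MR²) = 0.5.
Along the incline Mg sinθ − f = Ma, and torque about the center fR = Iα = kMR²(a/R) gives f = kMa.
Combining, a = g sinθ/(1+k) and f = kMa = kMg sinθ/(1+k).
f = 0.5 × 6.87 × 10 × sin16.8° / 1.5 ≈ 6.62 N.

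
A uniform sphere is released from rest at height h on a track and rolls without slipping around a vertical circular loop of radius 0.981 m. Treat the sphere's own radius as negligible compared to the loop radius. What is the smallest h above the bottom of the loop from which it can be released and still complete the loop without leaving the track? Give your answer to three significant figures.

With I = (2/5)MR², the ratio k = I/(MR²) is 0.4.
At the top, contact is just lost when gravity alone supplies the centripetal force: Mg = Mv_top²/r, i.e. v_top² = gr.
With ω = v/R, the kinetic energy at speed v is ½(1+k)Mv² = (7/10)Mv².
Energy conservation from release (height h) to the top (height 2r): Mgh = Mg(2r) + (7/10)M·gr.
Thus h_min = 2r + (1+k)r/2 = r(2 + 1.4/2) = 0.981 × 2.7 ≈ 2.65 m.

h_min ≈ 2.65 m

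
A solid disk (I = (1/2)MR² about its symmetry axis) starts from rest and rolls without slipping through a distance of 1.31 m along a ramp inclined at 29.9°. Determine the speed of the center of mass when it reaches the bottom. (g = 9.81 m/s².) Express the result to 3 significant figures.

With I = (1/2)MR², the ratio k = I/(MR²) is 0.5.
Pure rolling means v = ωR; then KE = ½Mv² + ½I(v/R)² = ½(1+k)Mv² = (3/4)Mv².
The vertical drop is h = L sinθ = 1.31 × sin29.9° = 0.653 m.
Setting Mgh = (3/4)Mv² gives v = √(2gh/(1+k)) = √(2·9.81·0.653/1.5) ≈ 2.92 m/s.

v ≈ 2.92 m/s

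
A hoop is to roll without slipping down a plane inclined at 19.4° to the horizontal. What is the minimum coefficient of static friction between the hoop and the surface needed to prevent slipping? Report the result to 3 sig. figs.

μ_min ≈ 0.176

With I = MR², the ratio k = I/(MR²) is 1.
Translational: Mg sinθ − f = Ma. Rotational about the CM: fR = Iα = kMRa, so f = kMa.
These give a = g sinθ/(1+k) and the required friction f = kMg sinθ/(1+k).
With N = Mg cosθ, the no-slip condition f ≤ μN gives μ_min = f/N = k tanθ/(1+k).
μ_min = 1 × tan19.4° / 2 ≈ 0.176.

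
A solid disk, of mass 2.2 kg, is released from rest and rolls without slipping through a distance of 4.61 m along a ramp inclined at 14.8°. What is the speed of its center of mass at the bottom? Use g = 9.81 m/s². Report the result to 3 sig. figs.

v ≈ 3.92 m/s

The moment of inertia is (1/2)MR², giving k ≡ I/(MR²) = 0.5.
The rolling condition ω = v/R makes the rotational term ½I(v/R)² = ½kMv², so KE_total = ½(1+k)Mv² = (3/4)Mv².
The vertical drop is h = L sinθ = 4.61 × sin14.8° = 1.178 m.
Energy conservation: Mgh = (3/4)Mv², so v = √(2gh/(1+k)) = √(2 × 9.81 × 1.178 / 1.5) ≈ 3.92 m/s.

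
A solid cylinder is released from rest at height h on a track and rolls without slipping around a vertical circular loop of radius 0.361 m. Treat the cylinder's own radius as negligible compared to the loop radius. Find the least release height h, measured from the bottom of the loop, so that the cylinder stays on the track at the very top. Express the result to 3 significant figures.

h_min ≈ 0.993 m

With I = (1/2)MR², the ratio k = I/(MR²) is 0.5.
At the top, contact is just lost when gravity alone supplies the centripetal force: Mg = Mv_top²/r, i.e. v_top² = gr.
With ω = v/R, the kinetic energy at speed v is ½(1+k)Mv² = (3/4)Mv².
Energy conservation from release (height h) to the top (height 2r): Mgh = Mg(2r) + (3/4)M·gr.
Thus h_min = 2r + (1+k)r/2 = r(2 + 1.5/2) = 0.361 × 2.75 ≈ 0.993 m.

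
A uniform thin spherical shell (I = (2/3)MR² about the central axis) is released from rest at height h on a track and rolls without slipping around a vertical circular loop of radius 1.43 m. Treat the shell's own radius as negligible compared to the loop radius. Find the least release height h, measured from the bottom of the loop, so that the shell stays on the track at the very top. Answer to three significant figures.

The moment of inertia is (2/3)MR², giving k ≡ I/(MR²) = 2/3.
At the top of the loop, the minimum-contact condition is Mg = Mv_top²/r, so v_top² = gr.
With ω = v/R, the kinetic energy at speed v is ½(1+k)Mv² = (5/6)Mv².
Energy conservation from release (height h) to the top (height 2r): Mgh = Mg(2r) + (5/6)M·gr.
Thus h_min = 2r + (1+k)r/2 = r(2 + 1.667/2) = 1.43 × 2.833 ≈ 4.05 m.

h_min ≈ 4.05 m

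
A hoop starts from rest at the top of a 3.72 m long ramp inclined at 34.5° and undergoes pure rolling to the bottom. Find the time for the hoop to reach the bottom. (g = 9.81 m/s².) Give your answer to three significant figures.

t ≈ 1.64 s

Here I = MR², so the shape factor k = I/(MR²) = 1.
Newton's second law down the slope: Mg sinθ − f = Ma. The torque equation fR = Iα (with α = a/R) gives f = kMa.
Hence a = g sinθ/(1+k) = 9.81×sin34.5°/2 = 2.778 m/s².
With constant a from rest, t = √(2L/a) = √(2·3.72/2.778) ≈ 1.64 s.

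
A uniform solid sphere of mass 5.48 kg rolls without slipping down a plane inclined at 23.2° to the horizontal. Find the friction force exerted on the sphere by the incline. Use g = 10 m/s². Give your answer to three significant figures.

f ≈ 6.17 N

Here I = (2/5)MR², so the shape factor k = I/(MR²) = 0.4.
Translational: Mg sinθ − f = Ma. Rotational about the CM: fR = Iα = kMRa, so f = kMa.
Combining, a = g sinθ/(1+k) and f = kMa = kMg sinθ/(1+k).
f = 0.4 × 5.48 × 10 × sin23.2° / 1.4 ≈ 6.17 N.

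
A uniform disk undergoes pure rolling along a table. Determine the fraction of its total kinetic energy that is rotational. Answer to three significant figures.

With I = (1/2)MR², the ratio k = I/(MR²) is 0.5.
Since ω = v/R, the translational part is ½Mv² and the rotational part is ½I(v/R)² = ½kMv²; the total is ½(1+k)Mv².
The rotational fraction is therefore k/(1+k) = 0.5/1.5 ≈ 0.333.

fraction ≈ 0.333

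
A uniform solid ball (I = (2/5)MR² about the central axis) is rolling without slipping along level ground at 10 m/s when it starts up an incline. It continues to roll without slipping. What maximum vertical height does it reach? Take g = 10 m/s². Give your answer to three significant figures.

h ≈ 7.00 m

The moment of inertia is (2/5)MR², giving k ≡ I/(MR²) = 0.4.
The rolling condition ω = v/R makes the rotational term ½I(v/R)² = ½kMv², so KE_total = ½(1+k)Mv² = (7/10)Mv².
At the top the kinetic energy is zero, so (7/10)Mv₀² = Mgh.
Thus h = (1+k)v₀²/(2g) = 1.4 × 10² / (2 × 10) ≈ 7.00 m.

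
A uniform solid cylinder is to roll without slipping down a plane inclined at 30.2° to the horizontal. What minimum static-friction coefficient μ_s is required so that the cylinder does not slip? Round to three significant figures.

Here I = (1/2)MR², so the shape factor k = I/(MR²) = 0.5.
Translational: Mg sinθ − f = Ma. Rotational about the CM: fR = Iα = kMRa, so f = kMa.
These give a = g sinθ/(1+k) and the required friction f = kMg sinθ/(1+k).
The normal force is N = Mg cosθ, so μ_min = f/N = k tanθ/(1+k).
μ_min = 0.5 × tan30.2° / 1.5 ≈ 0.194.

μ_min ≈ 0.194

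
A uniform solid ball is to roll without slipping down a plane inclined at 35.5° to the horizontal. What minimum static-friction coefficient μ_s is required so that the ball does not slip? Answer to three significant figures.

Here I = (2/5)MR², so the shape factor k = I/(MR²) = 0.4.
Newton's second law down the slope: Mg sinθ − f = Ma. The torque equation fR = Iα (with α = a/R) gives f = kMa.
These give a = g sinθ/(1+k) and the required friction f = kMg sinθ/(1+k).
With N = Mg cosθ, the no-slip condition f ≤ μN gives μ_min = f/N = k tanθ/(1+k).
μ_min = 0.4 × tan35.5° / 1.4 ≈ 0.204.

μ_min ≈ 0.204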